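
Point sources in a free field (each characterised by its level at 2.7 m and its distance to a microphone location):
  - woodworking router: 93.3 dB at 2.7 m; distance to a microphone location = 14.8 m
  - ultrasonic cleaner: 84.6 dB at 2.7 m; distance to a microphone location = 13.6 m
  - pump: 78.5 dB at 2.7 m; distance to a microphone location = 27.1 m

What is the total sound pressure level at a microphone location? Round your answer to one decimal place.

Apply inverse-square spreading to bring every level to the receiver, then sum 10^(L/10).
woodworking router: 93.3 − 20·log₁₀(14.8/2.7) = 93.3 − 14.78 = 78.52 dB.
ultrasonic cleaner: 84.6 − 20·log₁₀(13.6/2.7) = 84.6 − 14.04 = 70.56 dB.
pump: 78.5 − 20·log₁₀(27.1/2.7) = 78.5 − 20.03 = 58.47 dB.
Σ 10^(L/10) = 8.322e+07 → L_total = 10·log₁₀(8.322e+07) = 79.20 dB.

79.2 dB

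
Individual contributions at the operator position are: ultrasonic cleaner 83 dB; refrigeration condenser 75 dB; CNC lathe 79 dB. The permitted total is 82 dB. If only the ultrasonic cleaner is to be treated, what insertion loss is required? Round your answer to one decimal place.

6.2 dB

Fixed contribution from the other sources: Σ 10^(L/10) = 10^(75/10) + 10^(79/10) = 1.111e+08 (80.46 dB).
The limit corresponds to 10^(82/10) = 1.585e+08; subtracting the fixed part leaves 4.743e+07 for the ultrasonic cleaner, i.e. 76.76 dB.
So the ultrasonic cleaner must be reduced from 83 to 76.76 dB: IL = 6.24 dB.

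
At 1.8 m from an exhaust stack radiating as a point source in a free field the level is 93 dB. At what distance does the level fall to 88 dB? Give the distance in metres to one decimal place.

For a point source L₁ − L₂ = 20·log₁₀(r₂/r₁), so r₂ = r₁·10^((L₁−L₂)/20).
r₂ = 1.8·10^((93−88)/20) = 1.8·10^(5.0/20) = 3.20 m.

3.2 m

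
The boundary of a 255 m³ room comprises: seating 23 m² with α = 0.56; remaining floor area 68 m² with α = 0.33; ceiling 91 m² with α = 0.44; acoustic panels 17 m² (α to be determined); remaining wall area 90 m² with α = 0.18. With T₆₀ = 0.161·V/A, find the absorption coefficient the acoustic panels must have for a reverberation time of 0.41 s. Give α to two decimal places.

0.50

A = 0.161·V/T₆₀ = 0.161·255/0.41 = 100.13 m² sabins.
Absorption from the other surfaces = 23·0.56 + 68·0.33 + 91·0.44 + 90·0.18 = 91.56 m², so the acoustic panels must supply 8.57 m² over 17 m².
α = 8.57/17 = 0.504.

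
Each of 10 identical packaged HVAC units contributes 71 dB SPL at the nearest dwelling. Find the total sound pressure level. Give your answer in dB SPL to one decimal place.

81.0 dB SPL

L_total = L₁ + 10·log₁₀ N for N identical incoherent sources.
L_total = 71 + 10·log₁₀(10) = 71 + 10.000 = 81.00 dB SPL.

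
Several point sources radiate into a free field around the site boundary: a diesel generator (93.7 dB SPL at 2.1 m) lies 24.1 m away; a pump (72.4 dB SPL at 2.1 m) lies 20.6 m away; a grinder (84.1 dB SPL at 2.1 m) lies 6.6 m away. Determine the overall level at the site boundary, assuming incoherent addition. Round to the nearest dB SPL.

76 dB SPL

Apply inverse-square spreading to bring every level to the receiver, then sum 10^(L/10).
diesel generator: 93.7 − 20·log₁₀(24.1/2.1) = 93.7 − 21.20 = 72.50 dB SPL.
pump: 72.4 − 20·log₁₀(20.6/2.1) = 72.4 − 19.83 = 52.57 dB SPL.
grinder: 84.1 − 20·log₁₀(6.6/2.1) = 84.1 − 9.95 = 74.15 dB SPL.
Σ 10^(L/10) = 4.400e+07 → L_total = 10·log₁₀(4.400e+07) = 76.43 dB SPL.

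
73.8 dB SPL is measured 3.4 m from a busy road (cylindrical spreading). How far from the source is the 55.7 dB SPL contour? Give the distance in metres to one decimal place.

The 18.1 dB drop corresponds to a distance ratio of 10^(18.1/10) for a line source.
r₂ = 3.4·10^((73.8−55.7)/10) = 3.4·10^(18.1/10) = 219.52 m.

219.5 m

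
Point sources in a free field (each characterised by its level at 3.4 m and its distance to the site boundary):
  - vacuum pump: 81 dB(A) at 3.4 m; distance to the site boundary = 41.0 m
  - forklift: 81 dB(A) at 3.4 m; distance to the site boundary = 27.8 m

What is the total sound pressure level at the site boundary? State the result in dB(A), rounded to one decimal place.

64.4 dB(A)

Propagate each source to the receiver with L = L_ref − 20·log₁₀(r/r_ref), then add intensities.
vacuum pump: 81 − 20·log₁₀(41.0/3.4) = 81 − 21.63 = 59.37 dB(A).
forklift: 81 − 20·log₁₀(27.8/3.4) = 81 − 18.25 = 62.75 dB(A).
Σ 10^(L/10) = 2.749e+06 → L_total = 10·log₁₀(2.749e+06) = 64.39 dB(A).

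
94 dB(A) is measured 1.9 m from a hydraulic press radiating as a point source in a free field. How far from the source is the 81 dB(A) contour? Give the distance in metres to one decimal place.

Point-source spreading drops the level by 20·log₁₀(r₂/r₁); inverting, r₂/r₁ = 10^(ΔL/20).
r₂ = 1.9·10^((94−81)/20) = 1.9·10^(13.0/20) = 8.49 m.

8.5 m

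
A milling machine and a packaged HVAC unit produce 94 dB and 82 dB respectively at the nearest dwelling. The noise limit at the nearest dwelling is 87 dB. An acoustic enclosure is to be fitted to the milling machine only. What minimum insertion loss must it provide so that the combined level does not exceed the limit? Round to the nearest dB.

9 dB

Everything except the milling machine sums to 10^(82/10) = 1.585e+08 in linear terms, 82.00 dB.
To meet 87 dB overall, the treated milling machine may contribute at most 10^(87/10) − 1.585e+08 = 3.427e+08, i.e. 85.35 dB.
Required insertion loss = 94 − 85.35 = 8.65 dB.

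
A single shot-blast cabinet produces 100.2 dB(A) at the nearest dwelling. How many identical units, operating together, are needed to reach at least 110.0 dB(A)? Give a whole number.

10

Need L₁ + 10·log₁₀ N ≥ 110.0, i.e. log₁₀ N ≥ 0.98.
N ≥ 10^(9.8/10) = 9.550, so N = 10.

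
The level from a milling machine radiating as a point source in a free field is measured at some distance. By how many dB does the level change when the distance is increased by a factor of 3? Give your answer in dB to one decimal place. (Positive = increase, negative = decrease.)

With spherical spreading the level changes by −20·log₁₀(r₂/r₁).
ΔL = −20·log₁₀(3) = -9.54 dB.

-9.5 dB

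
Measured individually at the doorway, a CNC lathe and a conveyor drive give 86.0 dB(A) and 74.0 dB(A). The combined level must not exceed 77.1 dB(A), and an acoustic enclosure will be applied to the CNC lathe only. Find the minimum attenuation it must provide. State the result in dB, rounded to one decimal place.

The untreated sources together contribute 10^(74.0/10) = 2.512e+07, i.e. 74.00 dB(A).
The limit corresponds to 10^(77.1/10) = 5.129e+07; subtracting the fixed part leaves 2.617e+07 for the CNC lathe, i.e. 74.18 dB(A).
Required insertion loss = 86.0 − 74.18 = 11.82 dB.

11.8 dB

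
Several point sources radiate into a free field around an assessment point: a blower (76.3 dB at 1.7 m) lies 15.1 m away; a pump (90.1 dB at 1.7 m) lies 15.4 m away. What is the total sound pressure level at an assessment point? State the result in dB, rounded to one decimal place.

71.1 dB

Propagate each source to the receiver with L = L_ref − 20·log₁₀(r/r_ref), then add intensities.
blower: 76.3 − 20·log₁₀(15.1/1.7) = 76.3 − 18.97 = 57.33 dB.
pump: 90.1 − 20·log₁₀(15.4/1.7) = 90.1 − 19.14 = 70.96 dB.
Σ 10^(L/10) = 1.301e+07 → L_total = 10·log₁₀(1.301e+07) = 71.14 dB.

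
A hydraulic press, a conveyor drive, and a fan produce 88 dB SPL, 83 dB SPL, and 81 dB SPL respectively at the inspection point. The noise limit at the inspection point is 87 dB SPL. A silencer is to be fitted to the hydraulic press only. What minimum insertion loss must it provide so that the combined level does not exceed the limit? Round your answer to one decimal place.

Everything except the hydraulic press sums to 10^(83/10) + 10^(81/10) = 3.254e+08 in linear terms, 85.12 dB SPL.
The limit corresponds to 10^(87/10) = 5.012e+08; subtracting the fixed part leaves 1.758e+08 for the hydraulic press, i.e. 82.45 dB SPL.
Required insertion loss = 88 − 82.45 = 5.55 dB.

5.6 dB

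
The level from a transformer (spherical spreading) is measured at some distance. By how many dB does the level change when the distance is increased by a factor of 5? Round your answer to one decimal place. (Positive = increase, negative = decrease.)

A point source loses 6 dB per doubling of distance; generally ΔL = −20·log₁₀(r₂/r₁).
ΔL = −20·log₁₀(5) = -13.98 dB.

-14.0 dB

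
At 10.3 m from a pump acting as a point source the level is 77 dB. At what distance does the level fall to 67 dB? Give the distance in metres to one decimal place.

32.6 m

For a point source L₁ − L₂ = 20·log₁₀(r₂/r₁), so r₂ = r₁·10^((L₁−L₂)/20).
r₂ = 10.3·10^((77−67)/20) = 10.3·10^(10.0/20) = 32.57 m.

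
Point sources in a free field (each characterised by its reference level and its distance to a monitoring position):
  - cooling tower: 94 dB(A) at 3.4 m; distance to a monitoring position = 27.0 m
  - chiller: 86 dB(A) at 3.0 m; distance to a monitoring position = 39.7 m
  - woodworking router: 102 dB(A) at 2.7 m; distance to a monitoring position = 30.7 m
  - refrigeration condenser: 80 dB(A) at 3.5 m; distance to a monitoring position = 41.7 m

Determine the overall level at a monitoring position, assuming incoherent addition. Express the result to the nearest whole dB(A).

82 dB(A)

First find each source's level at the receiver (point-source: −20·log₁₀(r/r_ref)), then combine on an intensity basis.
cooling tower: 94 − 20·log₁₀(27.0/3.4) = 94 − 18.00 = 76.00 dB(A).
chiller: 86 − 20·log₁₀(39.7/3.0) = 86 − 22.43 = 63.57 dB(A).
woodworking router: 102 − 20·log₁₀(30.7/2.7) = 102 − 21.12 = 80.88 dB(A).
refrigeration condenser: 80 − 20·log₁₀(41.7/3.5) = 80 − 21.52 = 58.48 dB(A).
Σ 10^(L/10) = 1.654e+08 → L_total = 10·log₁₀(1.654e+08) = 82.19 dB(A).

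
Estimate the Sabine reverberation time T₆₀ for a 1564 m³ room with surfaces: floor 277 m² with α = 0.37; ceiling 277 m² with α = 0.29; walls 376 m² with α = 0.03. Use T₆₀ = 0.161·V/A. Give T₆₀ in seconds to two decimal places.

Total absorption A = 277·0.37 + 277·0.29 + 376·0.03 = 194.10 m² sabins.
T₆₀ = 0.161 × 1564 / 194.10 = 1.297 s.

1.30 s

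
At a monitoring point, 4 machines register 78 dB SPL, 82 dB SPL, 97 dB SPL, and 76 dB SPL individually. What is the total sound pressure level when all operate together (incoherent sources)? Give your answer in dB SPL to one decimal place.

97.2 dB SPL

Incoherent sources combine by intensity addition: L_total = 10·log₁₀(Σ 10^(L_i/10)).
Σ 10^(L/10) = 10^(78/10) + 10^(82/10) + 10^(97/10) + 10^(76/10) = 5.273e+09.
L_total = 10·log₁₀(5.273e+09) = 97.22 dB SPL.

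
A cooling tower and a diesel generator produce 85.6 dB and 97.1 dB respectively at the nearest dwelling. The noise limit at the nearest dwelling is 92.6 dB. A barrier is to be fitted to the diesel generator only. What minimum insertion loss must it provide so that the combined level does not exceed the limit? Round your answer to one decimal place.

5.5 dB

Everything except the diesel generator sums to 10^(85.6/10) = 3.631e+08 in linear terms, 85.60 dB.
To meet 92.6 dB overall, the treated diesel generator may contribute at most 10^(92.6/10) − 3.631e+08 = 1.457e+09, i.e. 91.63 dB.
So the diesel generator must be reduced from 97.1 to 91.63 dB: IL = 5.47 dB.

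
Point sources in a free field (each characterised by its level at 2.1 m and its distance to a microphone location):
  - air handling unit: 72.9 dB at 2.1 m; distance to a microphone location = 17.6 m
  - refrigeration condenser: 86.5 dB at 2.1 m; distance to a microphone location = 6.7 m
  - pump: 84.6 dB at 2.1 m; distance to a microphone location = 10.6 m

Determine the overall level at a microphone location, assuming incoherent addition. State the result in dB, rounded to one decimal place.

77.4 dB

First find each source's level at the receiver (point-source: −20·log₁₀(r/r_ref)), then combine on an intensity basis.
air handling unit: 72.9 − 20·log₁₀(17.6/2.1) = 72.9 − 18.47 = 54.43 dB.
refrigeration condenser: 86.5 − 20·log₁₀(6.7/2.1) = 86.5 − 10.08 = 76.42 dB.
pump: 84.6 − 20·log₁₀(10.6/2.1) = 84.6 − 14.06 = 70.54 dB.
Σ 10^(L/10) = 5.548e+07 → L_total = 10·log₁₀(5.548e+07) = 77.44 dB.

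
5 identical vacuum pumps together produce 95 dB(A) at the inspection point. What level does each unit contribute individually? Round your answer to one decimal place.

88.0 dB(A)

Dividing the total intensity by 5 lowers the level by 10·log₁₀ 5 = 6.990 dB: L₁ = 95 − 6.990.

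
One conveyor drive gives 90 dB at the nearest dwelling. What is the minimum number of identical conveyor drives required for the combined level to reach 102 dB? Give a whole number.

The shortfall is 102 − 90 = 12.0 dB, and N units add 10·log₁₀ N, so need 10·log₁₀ N ≥ 12.0.
N ≥ 10^(12.0/10) = 15.849, so N = 16.

16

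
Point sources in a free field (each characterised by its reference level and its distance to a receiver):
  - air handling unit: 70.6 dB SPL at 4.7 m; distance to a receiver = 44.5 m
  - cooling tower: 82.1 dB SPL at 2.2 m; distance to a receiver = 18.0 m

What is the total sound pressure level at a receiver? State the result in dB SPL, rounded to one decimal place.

64.1 dB SPL

First find each source's level at the receiver (point-source: −20·log₁₀(r/r_ref)), then combine on an intensity basis.
air handling unit: 70.6 − 20·log₁₀(44.5/4.7) = 70.6 − 19.53 = 51.07 dB SPL.
cooling tower: 82.1 − 20·log₁₀(18.0/2.2) = 82.1 − 18.26 = 63.84 dB SPL.
Σ 10^(L/10) = 2.551e+06 → L_total = 10·log₁₀(2.551e+06) = 64.07 dB SPL.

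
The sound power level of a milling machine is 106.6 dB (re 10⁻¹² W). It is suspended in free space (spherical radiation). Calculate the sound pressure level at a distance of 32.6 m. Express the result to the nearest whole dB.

65 dB

The power spreads over a sphere of area 4π·r², so L_p = L_w − 10·log₁₀(4π·r²).
4π·r² = 1.336e+04 m², 10·log₁₀ of that is 41.256 dB.
L_p = 106.6 − 41.256 = 65.34 dB.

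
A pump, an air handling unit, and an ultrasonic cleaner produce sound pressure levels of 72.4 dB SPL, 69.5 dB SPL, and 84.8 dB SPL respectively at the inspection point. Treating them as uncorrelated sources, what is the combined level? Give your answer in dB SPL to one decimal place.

85.2 dB SPL

For uncorrelated sources the intensities add, so convert each level to linear form, sum, and take 10·log₁₀ of the total.
Σ 10^(L/10) = 10^(72.4/10) + 10^(69.5/10) + 10^(84.8/10) = 3.283e+08.
L_total = 10·log₁₀(3.283e+08) = 85.16 dB SPL.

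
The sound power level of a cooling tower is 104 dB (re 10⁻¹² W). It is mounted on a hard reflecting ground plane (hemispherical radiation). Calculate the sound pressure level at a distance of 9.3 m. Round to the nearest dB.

The power spreads over a hemisphere of area 2π·r², so L_p = L_w − 10·log₁₀(2π·r²).
2π·r² = 543.4 m², 10·log₁₀ of that is 27.351 dB.
L_p = 104 − 27.351 = 76.65 dB.

77 dB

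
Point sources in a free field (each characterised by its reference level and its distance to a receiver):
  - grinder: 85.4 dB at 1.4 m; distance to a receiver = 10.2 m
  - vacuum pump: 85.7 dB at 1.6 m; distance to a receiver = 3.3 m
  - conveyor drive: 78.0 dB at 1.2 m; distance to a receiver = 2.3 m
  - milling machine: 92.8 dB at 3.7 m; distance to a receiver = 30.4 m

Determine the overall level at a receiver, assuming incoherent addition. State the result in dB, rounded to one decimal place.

81.4 dB

First find each source's level at the receiver (point-source: −20·log₁₀(r/r_ref)), then combine on an intensity basis.
grinder: 85.4 − 20·log₁₀(10.2/1.4) = 85.4 − 17.25 = 68.15 dB.
vacuum pump: 85.7 − 20·log₁₀(3.3/1.6) = 85.7 − 6.29 = 79.41 dB.
conveyor drive: 78.0 − 20·log₁₀(2.3/1.2) = 78.0 − 5.65 = 72.35 dB.
milling machine: 92.8 − 20·log₁₀(30.4/3.7) = 92.8 − 18.29 = 74.51 dB.
Σ 10^(L/10) = 1.393e+08 → L_total = 10·log₁₀(1.393e+08) = 81.44 dB.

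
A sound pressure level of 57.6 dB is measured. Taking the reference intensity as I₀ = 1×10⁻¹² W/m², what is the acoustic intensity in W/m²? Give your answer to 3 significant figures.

5.75e-07 W/m²

I/I₀ = 10^(57.6/10) = 5.754e+05, so I = 5.754e+05 × 10⁻¹² W/m².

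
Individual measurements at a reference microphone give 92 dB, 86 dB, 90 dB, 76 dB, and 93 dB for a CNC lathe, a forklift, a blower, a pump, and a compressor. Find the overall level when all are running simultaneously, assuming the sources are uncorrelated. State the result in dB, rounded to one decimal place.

97.0 dB

For uncorrelated sources the intensities add, so convert each level to linear form, sum, and take 10·log₁₀ of the total.
Σ 10^(L/10) = 10^(92/10) + 10^(86/10) + 10^(90/10) + 10^(76/10) + 10^(93/10) = 5.018e+09.
L_total = 10·log₁₀(5.018e+09) = 97.01 dB.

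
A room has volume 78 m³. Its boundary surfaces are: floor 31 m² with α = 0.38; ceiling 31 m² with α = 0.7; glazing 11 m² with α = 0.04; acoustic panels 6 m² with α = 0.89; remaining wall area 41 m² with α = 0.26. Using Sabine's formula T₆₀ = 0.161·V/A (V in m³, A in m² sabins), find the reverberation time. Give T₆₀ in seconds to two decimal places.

Summing Sᵢαᵢ: 31·0.38 + 31·0.7 + 11·0.04 + 6·0.89 + 41·0.26 = 49.92 m².
T₆₀ = 0.161·V/A = 0.161·78/49.92 = 0.252 s.

0.25 s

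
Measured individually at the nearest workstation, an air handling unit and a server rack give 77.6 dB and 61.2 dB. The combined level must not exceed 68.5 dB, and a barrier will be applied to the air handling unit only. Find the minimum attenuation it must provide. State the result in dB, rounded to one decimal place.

10.0 dB

Fixed contribution from the other source: Σ 10^(L/10) = 10^(61.2/10) = 1.318e+06 (61.20 dB).
To meet 68.5 dB overall, the treated air handling unit may contribute at most 10^(68.5/10) − 1.318e+06 = 5.761e+06, i.e. 67.61 dB.
So the air handling unit must be reduced from 77.6 to 67.61 dB: IL = 9.99 dB.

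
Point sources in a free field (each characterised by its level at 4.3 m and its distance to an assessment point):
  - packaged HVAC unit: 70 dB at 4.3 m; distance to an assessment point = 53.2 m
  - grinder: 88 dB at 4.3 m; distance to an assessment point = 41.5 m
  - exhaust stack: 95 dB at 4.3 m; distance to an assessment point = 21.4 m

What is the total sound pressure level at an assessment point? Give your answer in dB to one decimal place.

Apply inverse-square spreading to bring every level to the receiver, then sum 10^(L/10).
packaged HVAC unit: 70 − 20·log₁₀(53.2/4.3) = 70 − 21.85 = 48.15 dB.
grinder: 88 − 20·log₁₀(41.5/4.3) = 88 − 19.69 = 68.31 dB.
exhaust stack: 95 − 20·log₁₀(21.4/4.3) = 95 − 13.94 = 81.06 dB.
Σ 10^(L/10) = 1.345e+08 → L_total = 10·log₁₀(1.345e+08) = 81.29 dB.

81.3 dB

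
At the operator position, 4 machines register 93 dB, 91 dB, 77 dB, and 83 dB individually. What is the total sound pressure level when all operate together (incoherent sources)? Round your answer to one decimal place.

For uncorrelated sources the intensities add, so convert each level to linear form, sum, and take 10·log₁₀ of the total.
Σ 10^(L/10) = 10^(93/10) + 10^(91/10) + 10^(77/10) + 10^(83/10) = 3.504e+09.
L_total = 10·log₁₀(3.504e+09) = 95.45 dB.

95.4 dB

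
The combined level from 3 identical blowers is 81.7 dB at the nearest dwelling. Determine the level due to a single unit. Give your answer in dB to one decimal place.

76.9 dB

For N identical incoherent sources L_total = L₁ + 10·log₁₀ N, so L₁ = 81.7 − 10·log₁₀(3) = 81.7 − 4.771.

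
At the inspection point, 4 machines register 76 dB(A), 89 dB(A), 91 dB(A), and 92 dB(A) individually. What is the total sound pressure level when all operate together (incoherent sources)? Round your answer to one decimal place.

For uncorrelated sources the intensities add, so convert each level to linear form, sum, and take 10·log₁₀ of the total.
Σ 10^(L/10) = 10^(76/10) + 10^(89/10) + 10^(91/10) + 10^(92/10) = 3.678e+09.
L_total = 10·log₁₀(3.678e+09) = 95.66 dB(A).

95.7 dB(A)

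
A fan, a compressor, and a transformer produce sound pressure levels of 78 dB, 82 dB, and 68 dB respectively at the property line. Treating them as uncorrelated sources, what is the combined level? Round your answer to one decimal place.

83.6 dB

For uncorrelated sources the intensities add, so convert each level to linear form, sum, and take 10·log₁₀ of the total.
Σ 10^(L/10) = 10^(78/10) + 10^(82/10) + 10^(68/10) = 2.279e+08.
L_total = 10·log₁₀(2.279e+08) = 83.58 dB.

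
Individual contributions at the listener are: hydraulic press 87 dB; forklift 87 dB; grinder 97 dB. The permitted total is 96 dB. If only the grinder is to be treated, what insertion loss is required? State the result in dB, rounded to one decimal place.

Everything except the grinder sums to 10^(87/10) + 10^(87/10) = 1.002e+09 in linear terms, 90.01 dB.
The limit corresponds to 10^(96/10) = 3.981e+09; subtracting the fixed part leaves 2.979e+09 for the grinder, i.e. 94.74 dB.
So the grinder must be reduced from 97 to 94.74 dB: IL = 2.26 dB.

2.3 dB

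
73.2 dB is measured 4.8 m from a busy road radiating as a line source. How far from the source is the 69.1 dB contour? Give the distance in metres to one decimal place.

12.3 m

Line-source spreading drops the level by 10·log₁₀(r₂/r₁); inverting, r₂/r₁ = 10^(ΔL/10).
r₂ = 4.8·10^((73.2−69.1)/10) = 4.8·10^(4.1/10) = 12.34 m.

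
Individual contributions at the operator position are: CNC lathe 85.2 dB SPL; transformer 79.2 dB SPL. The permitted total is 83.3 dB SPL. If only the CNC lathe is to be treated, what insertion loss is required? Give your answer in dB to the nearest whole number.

Fixed contribution from the other source: Σ 10^(L/10) = 10^(79.2/10) = 8.318e+07 (79.20 dB SPL).
To meet 83.3 dB SPL overall, the treated CNC lathe may contribute at most 10^(83.3/10) − 8.318e+07 = 1.306e+08, i.e. 81.16 dB SPL.
So the CNC lathe must be reduced from 85.2 to 81.16 dB SPL: IL = 4.04 dB.

4 dB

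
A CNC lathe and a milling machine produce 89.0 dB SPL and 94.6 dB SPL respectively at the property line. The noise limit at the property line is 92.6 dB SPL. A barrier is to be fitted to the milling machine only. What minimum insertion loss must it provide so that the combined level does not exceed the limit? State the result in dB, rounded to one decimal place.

The untreated sources together contribute 10^(89.0/10) = 7.943e+08, i.e. 89.00 dB SPL.
To meet 92.6 dB SPL overall, the treated milling machine may contribute at most 10^(92.6/10) − 7.943e+08 = 1.025e+09, i.e. 90.11 dB SPL.
Required insertion loss = 94.6 − 90.11 = 4.49 dB.

4.5 dB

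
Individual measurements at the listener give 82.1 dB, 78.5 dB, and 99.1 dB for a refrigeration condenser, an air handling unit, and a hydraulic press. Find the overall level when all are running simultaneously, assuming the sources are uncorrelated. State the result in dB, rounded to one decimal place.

For uncorrelated sources the intensities add, so convert each level to linear form, sum, and take 10·log₁₀ of the total.
Σ 10^(L/10) = 10^(82.1/10) + 10^(78.5/10) + 10^(99.1/10) = 8.361e+09.
L_total = 10·log₁₀(8.361e+09) = 99.22 dB.

99.2 dB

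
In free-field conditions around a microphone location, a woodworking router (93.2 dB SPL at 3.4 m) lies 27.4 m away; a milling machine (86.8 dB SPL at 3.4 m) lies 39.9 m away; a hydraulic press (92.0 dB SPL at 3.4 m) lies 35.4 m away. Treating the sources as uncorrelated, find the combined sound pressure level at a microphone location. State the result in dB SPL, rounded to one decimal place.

Apply inverse-square spreading to bring every level to the receiver, then sum 10^(L/10).
woodworking router: 93.2 − 20·log₁₀(27.4/3.4) = 93.2 − 18.13 = 75.07 dB SPL.
milling machine: 86.8 − 20·log₁₀(39.9/3.4) = 86.8 − 21.39 = 65.41 dB SPL.
hydraulic press: 92.0 − 20·log₁₀(35.4/3.4) = 92.0 − 20.35 = 71.65 dB SPL.
Σ 10^(L/10) = 5.027e+07 → L_total = 10·log₁₀(5.027e+07) = 77.01 dB SPL.

77.0 dB SPL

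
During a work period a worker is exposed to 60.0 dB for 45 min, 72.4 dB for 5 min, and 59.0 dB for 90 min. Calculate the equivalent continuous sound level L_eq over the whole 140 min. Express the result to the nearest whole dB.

62 dB

The energy average is taken in the linear domain: L_eq = 10·log₁₀[(Σ tᵢ·10^(Lᵢ/10))/T], T = 140 min.
Σ tᵢ·10^(Lᵢ/10) = 45·10^(60.0/10) + 5·10^(72.4/10) + 90·10^(59.0/10) = 2.034e+08.
L_eq = 10·log₁₀(2.034e+08/140) = 61.62 dB.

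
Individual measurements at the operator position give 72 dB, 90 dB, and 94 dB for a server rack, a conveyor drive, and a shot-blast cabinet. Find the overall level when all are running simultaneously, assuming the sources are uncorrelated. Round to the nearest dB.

Incoherent sources combine by intensity addition: L_total = 10·log₁₀(Σ 10^(L_i/10)).
Σ 10^(L/10) = 10^(72/10) + 10^(90/10) + 10^(94/10) = 3.528e+09.
L_total = 10·log₁₀(3.528e+09) = 95.47 dB.

95 dB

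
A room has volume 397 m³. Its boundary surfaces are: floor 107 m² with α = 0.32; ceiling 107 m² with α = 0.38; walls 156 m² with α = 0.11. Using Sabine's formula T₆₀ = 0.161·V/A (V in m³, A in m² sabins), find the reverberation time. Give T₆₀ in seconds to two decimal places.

Total absorption A = 107·0.32 + 107·0.38 + 156·0.11 = 92.06 m² sabins.
T₆₀ = 0.161·V/A = 0.161·397/92.06 = 0.694 s.

0.69 s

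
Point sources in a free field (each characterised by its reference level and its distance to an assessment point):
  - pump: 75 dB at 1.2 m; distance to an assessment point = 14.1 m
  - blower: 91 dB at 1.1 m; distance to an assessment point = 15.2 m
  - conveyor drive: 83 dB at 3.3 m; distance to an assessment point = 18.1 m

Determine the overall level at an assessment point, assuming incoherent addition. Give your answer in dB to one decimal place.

Propagate each source to the receiver with L = L_ref − 20·log₁₀(r/r_ref), then add intensities.
pump: 75 − 20·log₁₀(14.1/1.2) = 75 − 21.40 = 53.60 dB.
blower: 91 − 20·log₁₀(15.2/1.1) = 91 − 22.81 = 68.19 dB.
conveyor drive: 83 − 20·log₁₀(18.1/3.3) = 83 − 14.78 = 68.22 dB.
Σ 10^(L/10) = 1.345e+07 → L_total = 10·log₁₀(1.345e+07) = 71.29 dB.

71.3 dB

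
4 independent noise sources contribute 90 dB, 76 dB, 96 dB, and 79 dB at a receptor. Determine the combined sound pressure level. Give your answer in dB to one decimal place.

97.1 dB

For uncorrelated sources the intensities add, so convert each level to linear form, sum, and take 10·log₁₀ of the total.
Σ 10^(L/10) = 10^(90/10) + 10^(76/10) + 10^(96/10) + 10^(79/10) = 5.100e+09.
L_total = 10·log₁₀(5.100e+09) = 97.08 dB.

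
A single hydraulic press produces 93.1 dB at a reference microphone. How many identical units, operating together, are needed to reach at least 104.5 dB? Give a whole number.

The shortfall is 104.5 − 93.1 = 11.4 dB, and N units add 10·log₁₀ N, so need 10·log₁₀ N ≥ 11.4.
N ≥ 10^(11.4/10) = 13.804, so N = 14.

14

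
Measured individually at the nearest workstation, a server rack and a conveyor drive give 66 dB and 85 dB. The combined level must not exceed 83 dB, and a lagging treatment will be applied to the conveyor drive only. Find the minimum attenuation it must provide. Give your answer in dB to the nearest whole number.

Fixed contribution from the other source: Σ 10^(L/10) = 10^(66/10) = 3.981e+06 (66.00 dB).
To meet 83 dB overall, the treated conveyor drive may contribute at most 10^(83/10) − 3.981e+06 = 1.955e+08, i.e. 82.91 dB.
So the conveyor drive must be reduced from 85 to 82.91 dB: IL = 2.09 dB.

2 dB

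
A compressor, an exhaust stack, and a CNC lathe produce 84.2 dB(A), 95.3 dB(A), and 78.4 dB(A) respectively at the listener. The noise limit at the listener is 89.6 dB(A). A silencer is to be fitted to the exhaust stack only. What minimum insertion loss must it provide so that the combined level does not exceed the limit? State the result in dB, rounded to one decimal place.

7.7 dB

Fixed contribution from the other sources: Σ 10^(L/10) = 10^(84.2/10) + 10^(78.4/10) = 3.322e+08 (85.21 dB(A)).
The limit corresponds to 10^(89.6/10) = 9.120e+08; subtracting the fixed part leaves 5.798e+08 for the exhaust stack, i.e. 87.63 dB(A).
Required insertion loss = 95.3 − 87.63 = 7.67 dB.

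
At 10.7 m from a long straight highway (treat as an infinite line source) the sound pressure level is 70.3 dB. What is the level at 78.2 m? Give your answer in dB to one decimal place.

61.7 dB

Line-source attenuation: ΔL = 10·log₁₀(r₂/r₁) = 10·log₁₀(78.2/10.7) = 8.638 dB.
L₂ = 70.3 − 10·log₁₀(78.2/10.7) = 70.3 − 8.638 = 61.66 dB.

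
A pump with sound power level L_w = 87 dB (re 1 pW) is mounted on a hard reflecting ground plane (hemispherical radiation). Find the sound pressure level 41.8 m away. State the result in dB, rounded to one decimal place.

46.6 dB

Free-field hemispherical radiation: L_p = L_w − 10·log₁₀(2π·r²), r = 41.8 m.
2π·r² = 1.098e+04 m², 10·log₁₀ of that is 40.405 dB.
L_p = 87 − 40.405 = 46.59 dB.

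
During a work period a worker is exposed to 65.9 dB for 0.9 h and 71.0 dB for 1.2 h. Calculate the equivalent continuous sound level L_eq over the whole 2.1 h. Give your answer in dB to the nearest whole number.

69 dB

Weight each interval's intensity by its duration and average over T = 2.1 h:
Σ tᵢ·10^(Lᵢ/10) = 0.9·10^(65.9/10) + 1.2·10^(71.0/10) = 1.861e+07.
L_eq = 10·log₁₀(1.861e+07/2.1) = 69.47 dB.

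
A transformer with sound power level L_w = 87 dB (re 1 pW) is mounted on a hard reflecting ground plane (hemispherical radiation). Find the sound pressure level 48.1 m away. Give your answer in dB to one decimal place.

45.4 dB

The power spreads over a hemisphere of area 2π·r², so L_p = L_w − 10·log₁₀(2π·r²).
2π·r² = 1.454e+04 m², 10·log₁₀ of that is 41.625 dB.
L_p = 87 − 41.625 = 45.38 dB.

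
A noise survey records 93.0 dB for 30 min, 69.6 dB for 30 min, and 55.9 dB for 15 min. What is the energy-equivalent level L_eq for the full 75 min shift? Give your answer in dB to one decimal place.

89.0 dB

Weight each interval's intensity by its duration and average over T = 75 min:
Σ tᵢ·10^(Lᵢ/10) = 30·10^(93.0/10) + 30·10^(69.6/10) + 15·10^(55.9/10) = 6.014e+10.
L_eq = 10·log₁₀(6.014e+10/75) = 89.04 dB.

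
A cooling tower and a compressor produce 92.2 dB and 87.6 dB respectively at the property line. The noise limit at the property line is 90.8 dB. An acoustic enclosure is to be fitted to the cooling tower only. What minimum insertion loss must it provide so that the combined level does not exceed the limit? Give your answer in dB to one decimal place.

4.2 dB

Everything except the cooling tower sums to 10^(87.6/10) = 5.754e+08 in linear terms, 87.60 dB.
To meet 90.8 dB overall, the treated cooling tower may contribute at most 10^(90.8/10) − 5.754e+08 = 6.268e+08, i.e. 87.97 dB.
So the cooling tower must be reduced from 92.2 to 87.97 dB: IL = 4.23 dB.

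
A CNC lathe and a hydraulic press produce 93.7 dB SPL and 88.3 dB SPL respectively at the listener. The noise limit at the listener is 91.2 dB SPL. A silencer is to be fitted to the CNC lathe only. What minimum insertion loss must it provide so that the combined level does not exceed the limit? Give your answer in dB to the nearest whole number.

6 dB

The untreated sources together contribute 10^(88.3/10) = 6.761e+08, i.e. 88.30 dB SPL.
The limit corresponds to 10^(91.2/10) = 1.318e+09; subtracting the fixed part leaves 6.422e+08 for the CNC lathe, i.e. 88.08 dB SPL.
Required insertion loss = 93.7 − 88.08 = 5.62 dB.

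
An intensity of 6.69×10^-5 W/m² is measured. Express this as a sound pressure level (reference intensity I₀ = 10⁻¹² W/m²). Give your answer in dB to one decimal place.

L = 10·log₁₀(I/I₀) = 10·log₁₀(6.69×10^-5/10⁻¹²) = 10·log₁₀(6.69×10^7).
L = 10·(0.8254 + 7) = 78.25 dB.

78.3 dB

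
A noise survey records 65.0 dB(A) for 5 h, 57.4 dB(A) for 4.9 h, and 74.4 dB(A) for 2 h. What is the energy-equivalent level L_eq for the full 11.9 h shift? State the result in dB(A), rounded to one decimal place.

67.9 dB(A)

The energy average is taken in the linear domain: L_eq = 10·log₁₀[(Σ tᵢ·10^(Lᵢ/10))/T], T = 11.9 h.
Σ tᵢ·10^(Lᵢ/10) = 5·10^(65.0/10) + 4.9·10^(57.4/10) + 2·10^(74.4/10) = 7.359e+07.
L_eq = 10·log₁₀(7.359e+07/11.9) = 67.91 dB(A).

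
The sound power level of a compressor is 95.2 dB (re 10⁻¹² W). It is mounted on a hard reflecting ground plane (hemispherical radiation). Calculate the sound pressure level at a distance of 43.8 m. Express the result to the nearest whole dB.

54 dB

L_p = L_w − 10·log₁₀(2π·r²) with r = 43.8 m.
2π·r² = 1.205e+04 m², 10·log₁₀ of that is 40.811 dB.
L_p = 95.2 − 40.811 = 54.39 dB.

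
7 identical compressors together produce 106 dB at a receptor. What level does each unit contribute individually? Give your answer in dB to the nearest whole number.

98 dB

7 equal contributions raise the level by 10·log₁₀ 7 = 8.451 dB, so each unit alone gives 106 − 8.451.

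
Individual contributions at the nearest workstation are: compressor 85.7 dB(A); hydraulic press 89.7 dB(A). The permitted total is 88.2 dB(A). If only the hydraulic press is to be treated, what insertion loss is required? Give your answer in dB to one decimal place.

The untreated sources together contribute 10^(85.7/10) = 3.715e+08, i.e. 85.70 dB(A).
The limit corresponds to 10^(88.2/10) = 6.607e+08; subtracting the fixed part leaves 2.892e+08 for the hydraulic press, i.e. 84.61 dB(A).
So the hydraulic press must be reduced from 89.7 to 84.61 dB(A): IL = 5.09 dB.

5.1 dB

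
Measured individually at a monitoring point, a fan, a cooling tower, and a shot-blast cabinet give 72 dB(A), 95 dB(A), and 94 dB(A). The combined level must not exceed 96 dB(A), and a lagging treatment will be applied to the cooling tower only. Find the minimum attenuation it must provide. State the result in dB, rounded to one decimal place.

Fixed contribution from the other sources: Σ 10^(L/10) = 10^(72/10) + 10^(94/10) = 2.528e+09 (94.03 dB(A)).
The limit corresponds to 10^(96/10) = 3.981e+09; subtracting the fixed part leaves 1.453e+09 for the cooling tower, i.e. 91.62 dB(A).
So the cooling tower must be reduced from 95 to 91.62 dB(A): IL = 3.38 dB.

3.4 dB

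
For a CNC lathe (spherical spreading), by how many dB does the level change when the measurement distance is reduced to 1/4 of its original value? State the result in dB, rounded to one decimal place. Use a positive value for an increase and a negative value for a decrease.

Point-source spreading: ΔL = −20·log₁₀(r₂/r₁).
ΔL = −20·log₁₀(0.25) = +12.04 dB.

+12.0 dB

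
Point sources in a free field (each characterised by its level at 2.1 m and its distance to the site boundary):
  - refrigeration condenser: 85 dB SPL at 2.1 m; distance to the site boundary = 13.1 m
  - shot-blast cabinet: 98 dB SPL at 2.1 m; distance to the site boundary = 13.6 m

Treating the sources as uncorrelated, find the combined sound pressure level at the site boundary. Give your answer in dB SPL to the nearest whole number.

82 dB SPL

First find each source's level at the receiver (point-source: −20·log₁₀(r/r_ref)), then combine on an intensity basis.
refrigeration condenser: 85 − 20·log₁₀(13.1/2.1) = 85 − 15.90 = 69.10 dB SPL.
shot-blast cabinet: 98 − 20·log₁₀(13.6/2.1) = 98 − 16.23 = 81.77 dB SPL.
Σ 10^(L/10) = 1.586e+08 → L_total = 10·log₁₀(1.586e+08) = 82.00 dB SPL.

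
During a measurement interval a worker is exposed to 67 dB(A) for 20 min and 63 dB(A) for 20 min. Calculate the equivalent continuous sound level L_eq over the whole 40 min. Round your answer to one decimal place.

65.4 dB(A)

The energy average is taken in the linear domain: L_eq = 10·log₁₀[(Σ tᵢ·10^(Lᵢ/10))/T], T = 40 min.
Σ tᵢ·10^(Lᵢ/10) = 20·10^(67/10) + 20·10^(63/10) = 1.401e+08.
L_eq = 10·log₁₀(1.401e+08/40) = 65.45 dB(A).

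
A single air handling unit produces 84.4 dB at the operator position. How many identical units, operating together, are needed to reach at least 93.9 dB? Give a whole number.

N identical sources give L₁ + 10·log₁₀ N, so require 10·log₁₀ N ≥ 93.9 − 84.4 = 9.5 dB.
N ≥ 10^(9.5/10) = 8.913, so N = 9.

9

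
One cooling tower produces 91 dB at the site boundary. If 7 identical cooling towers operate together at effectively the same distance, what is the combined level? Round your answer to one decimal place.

99.5 dB

L_total = L₁ + 10·log₁₀ N for N identical incoherent sources.
L_total = 91 + 10·log₁₀(7) = 91 + 8.451 = 99.45 dB.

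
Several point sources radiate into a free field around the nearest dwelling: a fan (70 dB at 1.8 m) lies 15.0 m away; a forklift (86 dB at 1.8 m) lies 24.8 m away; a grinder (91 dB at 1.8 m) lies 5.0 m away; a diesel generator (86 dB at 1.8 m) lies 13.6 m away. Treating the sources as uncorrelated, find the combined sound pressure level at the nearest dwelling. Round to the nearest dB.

82 dB

First find each source's level at the receiver (point-source: −20·log₁₀(r/r_ref)), then combine on an intensity basis.
fan: 70 − 20·log₁₀(15.0/1.8) = 70 − 18.42 = 51.58 dB.
forklift: 86 − 20·log₁₀(24.8/1.8) = 86 − 22.78 = 63.22 dB.
grinder: 91 − 20·log₁₀(5.0/1.8) = 91 − 8.87 = 82.13 dB.
diesel generator: 86 − 20·log₁₀(13.6/1.8) = 86 − 17.57 = 68.43 dB.
Σ 10^(L/10) = 1.724e+08 → L_total = 10·log₁₀(1.724e+08) = 82.36 dB.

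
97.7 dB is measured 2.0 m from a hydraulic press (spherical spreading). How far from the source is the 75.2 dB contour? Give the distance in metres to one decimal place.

26.7 m

Point-source spreading drops the level by 20·log₁₀(r₂/r₁); inverting, r₂/r₁ = 10^(ΔL/20).
r₂ = 2.0·10^((97.7−75.2)/20) = 2.0·10^(22.5/20) = 26.67 m.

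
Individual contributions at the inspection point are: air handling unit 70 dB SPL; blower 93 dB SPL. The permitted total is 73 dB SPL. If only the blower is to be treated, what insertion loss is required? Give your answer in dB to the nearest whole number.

Fixed contribution from the other source: Σ 10^(L/10) = 10^(70/10) = 1.000e+07 (70.00 dB SPL).
The limit corresponds to 10^(73/10) = 1.995e+07; subtracting the fixed part leaves 9.953e+06 for the blower, i.e. 69.98 dB SPL.
Required insertion loss = 93 − 69.98 = 23.02 dB.

23 dB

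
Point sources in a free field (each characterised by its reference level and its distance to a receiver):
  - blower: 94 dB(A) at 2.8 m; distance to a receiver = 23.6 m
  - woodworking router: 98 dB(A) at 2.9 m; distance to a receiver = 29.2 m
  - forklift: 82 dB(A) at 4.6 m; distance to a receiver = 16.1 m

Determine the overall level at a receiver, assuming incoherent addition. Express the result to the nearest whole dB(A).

80 dB(A)

Propagate each source to the receiver with L = L_ref − 20·log₁₀(r/r_ref), then add intensities.
blower: 94 − 20·log₁₀(23.6/2.8) = 94 − 18.52 = 75.48 dB(A).
woodworking router: 98 − 20·log₁₀(29.2/2.9) = 98 − 20.06 = 77.94 dB(A).
forklift: 82 − 20·log₁₀(16.1/4.6) = 82 − 10.88 = 71.12 dB(A).
Σ 10^(L/10) = 1.105e+08 → L_total = 10·log₁₀(1.105e+08) = 80.43 dB(A).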